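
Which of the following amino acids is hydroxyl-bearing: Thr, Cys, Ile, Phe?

Serine (S), threonine (T), and tyrosine (Y) each carry a hydroxyl group on the side chain.
Of the listed options, only Thr belongs to this group.

Thr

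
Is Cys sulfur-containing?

Yes

Only Cys (C) and Met (M) have a sulfur atom in the side chain.
Cysteine is in this group.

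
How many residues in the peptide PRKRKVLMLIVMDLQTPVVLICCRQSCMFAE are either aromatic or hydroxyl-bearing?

Aromatic: F, W, Y. Hydroxyl-bearing: S, T, Y.
Aromatic residues here: F29 (1).
Hydroxyl-bearing residues here: T16, S26 (2).
(Y belongs to both groups, but none appear in this sequence.) Total = 1 + 2 = 3.

3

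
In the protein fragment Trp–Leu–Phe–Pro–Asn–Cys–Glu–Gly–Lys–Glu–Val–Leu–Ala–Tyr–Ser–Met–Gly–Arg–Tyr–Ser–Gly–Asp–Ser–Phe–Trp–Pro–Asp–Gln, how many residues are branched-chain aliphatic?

The BCAAs are Val, Leu, and Ile — aliphatic side chains with a branch point.
Matching residues: Leu2, Val11, Leu12.

3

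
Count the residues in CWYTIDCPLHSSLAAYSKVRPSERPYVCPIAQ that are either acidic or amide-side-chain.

3

Acidic: D, E. Amide-side-chain: N, Q.
Acidic residues here: D6, E23 (2).
Amide-side-chain residues here: Q32 (1).
The two groups share no amino acid, so total = 2 + 1 = 3.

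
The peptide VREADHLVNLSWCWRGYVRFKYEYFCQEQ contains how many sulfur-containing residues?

2

Cysteine (C, thiol) and methionine (M, thioether) are the two sulfur-containing amino acids.
Matching residues: C13, C26.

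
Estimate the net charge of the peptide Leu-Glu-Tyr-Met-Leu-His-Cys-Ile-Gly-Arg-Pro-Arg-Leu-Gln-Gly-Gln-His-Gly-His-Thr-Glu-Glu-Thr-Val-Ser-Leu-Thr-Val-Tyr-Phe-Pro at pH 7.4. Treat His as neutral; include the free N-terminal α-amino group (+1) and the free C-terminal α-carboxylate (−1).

Near pH 7.4, K and R contribute +1 each, D and E contribute −1 each, and every other side chain (His included, as stated) is uncharged.
Positive (K, R): Arg10, Arg12 → +2.
Negative (D, E): Glu2, Glu21, Glu22 → −3.
The N-terminus (+1) and C-terminus (−1) cancel.
Net charge = (+2) + (−3) = −1.

-1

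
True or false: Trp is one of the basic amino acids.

K, R, and H are the three residues with basic side chains (ε-amine, guanidinium, and imidazole respectively).
Tryptophan is not in this group.

False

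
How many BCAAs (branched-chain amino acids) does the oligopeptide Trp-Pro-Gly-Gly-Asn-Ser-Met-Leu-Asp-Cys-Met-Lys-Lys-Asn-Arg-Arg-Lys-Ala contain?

Valine (V), leucine (L), and isoleucine (I) are the branched-chain amino acids.
Matching residues: Leu8.

1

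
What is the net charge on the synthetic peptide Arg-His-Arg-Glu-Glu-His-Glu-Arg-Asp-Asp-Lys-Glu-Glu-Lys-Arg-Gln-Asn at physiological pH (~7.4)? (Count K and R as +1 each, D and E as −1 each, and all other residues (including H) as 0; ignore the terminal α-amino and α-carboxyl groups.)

Positive (K, R): Arg1, Arg3, Arg8, Lys11, Lys14, Arg15 → +6.
Negative (D, E): Glu4, Glu5, Glu7, Asp9, Asp10, Glu12, Glu13 → −7.
Net charge = (+6) + (−7) = −1.

-1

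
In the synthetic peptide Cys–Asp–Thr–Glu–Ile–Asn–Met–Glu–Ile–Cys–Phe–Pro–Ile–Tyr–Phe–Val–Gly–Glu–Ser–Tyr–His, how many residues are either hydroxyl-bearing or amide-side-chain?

Hydroxyl-bearing: S, T, Y. Amide-side-chain: N, Q.
Hydroxyl-bearing residues here: Thr3, Tyr14, Ser19, Tyr20 (4).
Amide-side-chain residues here: Asn6 (1).
The two groups share no amino acid, so total = 4 + 1 = 5.

5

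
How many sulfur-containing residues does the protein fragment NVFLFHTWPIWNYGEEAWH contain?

The sulfur-bearing residues are cysteine (–SH) and methionine (–S–CH₃).
None of the 19 residues belong to this group.

0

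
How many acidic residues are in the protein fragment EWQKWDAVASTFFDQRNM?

Only D (aspartate) and E (glutamate) carry a side-chain carboxylic acid.
Matching residues: E1, D6, D14.

3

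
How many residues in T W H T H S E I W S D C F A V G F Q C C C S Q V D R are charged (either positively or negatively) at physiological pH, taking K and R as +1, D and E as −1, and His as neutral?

4

Charged side chains at pH ~7.4: K, R (positive); D, E (negative).
Matching residues: E7, D11, D25, R26.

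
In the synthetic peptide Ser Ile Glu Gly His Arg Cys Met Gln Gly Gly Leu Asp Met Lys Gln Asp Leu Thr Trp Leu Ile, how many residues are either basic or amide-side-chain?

Basic: H, K, R. Amide-side-chain: N, Q.
Basic residues here: His5, Arg6, Lys15 (3).
Amide-side-chain residues here: Gln9, Gln16 (2).
The two groups share no amino acid, so total = 3 + 2 = 5.

5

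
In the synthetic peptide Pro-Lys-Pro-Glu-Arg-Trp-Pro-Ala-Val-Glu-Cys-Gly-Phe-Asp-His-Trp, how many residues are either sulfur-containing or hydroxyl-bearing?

Sulfur-containing: C, M. Hydroxyl-bearing: S, T, Y.
Sulfur-containing residues here: Cys11 (1).
Hydroxyl-bearing residues here: none (0).
The two groups share no amino acid, so total = 1 + 0 = 1.

1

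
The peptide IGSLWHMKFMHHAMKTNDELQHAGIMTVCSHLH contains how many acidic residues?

2

Only D (aspartate) and E (glutamate) carry a side-chain carboxylic acid.
Matching residues: D18, E19.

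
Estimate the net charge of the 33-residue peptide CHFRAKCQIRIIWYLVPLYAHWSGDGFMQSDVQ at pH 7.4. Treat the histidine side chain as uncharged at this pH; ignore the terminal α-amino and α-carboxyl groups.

Near pH 7.4, K and R contribute +1 each, D and E contribute −1 each, and every other side chain (His included, as stated) is uncharged.
Positive (K, R): R4, K6, R10 → +3.
Negative (D, E): D25, D31 → −2.
Net charge = (+3) + (−2) = +1.

+1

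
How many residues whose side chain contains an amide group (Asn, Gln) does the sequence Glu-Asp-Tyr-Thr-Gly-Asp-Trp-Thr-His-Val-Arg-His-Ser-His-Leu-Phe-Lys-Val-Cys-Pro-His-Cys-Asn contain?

1

Matching residues: Asn23.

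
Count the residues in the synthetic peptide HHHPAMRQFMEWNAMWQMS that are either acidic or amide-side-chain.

Acidic: D, E. Amide-side-chain: N, Q.
Acidic residues here: E11 (1).
Amide-side-chain residues here: Q8, N13, Q17 (3).
The two groups share no amino acid, so total = 1 + 3 = 4.

4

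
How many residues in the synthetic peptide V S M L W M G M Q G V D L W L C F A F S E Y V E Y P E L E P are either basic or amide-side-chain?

Basic: H, K, R. Amide-side-chain: N, Q.
Basic residues here: none (0).
Amide-side-chain residues here: Q9 (1).
The two groups share no amino acid, so total = 0 + 1 = 1.

1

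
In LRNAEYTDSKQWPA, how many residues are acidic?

2

Only D (aspartate) and E (glutamate) carry a side-chain carboxylic acid.
Matching residues: E5, D8.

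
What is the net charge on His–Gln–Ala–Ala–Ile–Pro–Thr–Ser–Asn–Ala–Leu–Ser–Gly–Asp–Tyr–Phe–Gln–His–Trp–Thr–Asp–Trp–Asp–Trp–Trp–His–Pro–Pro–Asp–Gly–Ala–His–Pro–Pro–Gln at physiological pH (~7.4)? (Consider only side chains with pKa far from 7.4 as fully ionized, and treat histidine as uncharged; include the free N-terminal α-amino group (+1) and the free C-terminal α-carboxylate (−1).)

Near pH 7.4, K and R contribute +1 each, D and E contribute −1 each, and every other side chain (His included, as stated) is uncharged.
Positive (K, R): none → +0.
Negative (D, E): Asp14, Asp21, Asp23, Asp29 → −4.
The N-terminus (+1) and C-terminus (−1) cancel.
Net charge = (+0) + (−4) = −4.

-4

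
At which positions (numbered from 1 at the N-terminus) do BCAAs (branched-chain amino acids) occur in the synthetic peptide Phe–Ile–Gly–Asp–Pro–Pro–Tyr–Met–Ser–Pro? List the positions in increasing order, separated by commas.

The BCAAs are Val, Leu, and Ile — aliphatic side chains with a branch point.
Matching residues: Ile2.

2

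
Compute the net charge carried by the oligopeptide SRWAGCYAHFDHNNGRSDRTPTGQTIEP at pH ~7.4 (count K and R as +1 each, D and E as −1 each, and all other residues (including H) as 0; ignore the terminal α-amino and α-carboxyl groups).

Positive (K, R): R2, R16, R19 → +3.
Negative (D, E): D11, D18, E27 → −3.
Net charge = (+3) + (−3) = 0.

0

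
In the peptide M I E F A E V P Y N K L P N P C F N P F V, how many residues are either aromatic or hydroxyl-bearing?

Aromatic: F, W, Y. Hydroxyl-bearing: S, T, Y.
Aromatic residues here: F4, Y9, F17, F20 (4).
Hydroxyl-bearing residues here: Y9 (1).
Y is in both groups, so the 1 Y residue must not be double-counted.
Total = 4 + 1 − 1 = 4.

4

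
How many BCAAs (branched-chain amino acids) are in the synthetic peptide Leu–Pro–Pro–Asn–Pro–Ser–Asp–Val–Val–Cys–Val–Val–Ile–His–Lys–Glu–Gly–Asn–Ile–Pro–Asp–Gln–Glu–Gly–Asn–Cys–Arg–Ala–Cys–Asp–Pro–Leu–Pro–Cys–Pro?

Valine (V), leucine (L), and isoleucine (I) are the branched-chain amino acids.
Matching residues: Leu1, Val8, Val9, Val11, Val12, Ile13, Ile19, Leu32.

8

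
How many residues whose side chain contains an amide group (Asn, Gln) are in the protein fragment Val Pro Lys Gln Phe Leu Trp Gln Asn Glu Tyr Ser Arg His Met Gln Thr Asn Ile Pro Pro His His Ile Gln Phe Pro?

6

Matching residues: Gln4, Gln8, Asn9, Gln16, Asn18, Gln25.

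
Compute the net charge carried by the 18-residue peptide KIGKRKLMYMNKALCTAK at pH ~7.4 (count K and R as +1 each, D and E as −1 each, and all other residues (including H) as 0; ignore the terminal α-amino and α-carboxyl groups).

Positive (K, R): K1, K4, R5, K6, K12, K18 → +6.
Negative (D, E): none → −0.
Net charge = (+6) + (−0) = +6.

+6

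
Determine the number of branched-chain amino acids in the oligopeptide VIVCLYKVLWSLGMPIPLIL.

Valine (V), leucine (L), and isoleucine (I) are the branched-chain amino acids.
Matching residues: V1, I2, V3, L5, V8, L9, L12, I16, L18, I19, L20.

11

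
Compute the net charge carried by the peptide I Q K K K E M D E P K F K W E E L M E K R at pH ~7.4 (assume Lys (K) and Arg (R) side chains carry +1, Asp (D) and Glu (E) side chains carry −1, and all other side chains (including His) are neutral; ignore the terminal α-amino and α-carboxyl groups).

+1

Positive (K, R): K3, K4, K5, K11, K13, K20, R21 → +7.
Negative (D, E): E6, D8, E9, E15, E16, E19 → −6.
Net charge = (+7) + (−6) = +1.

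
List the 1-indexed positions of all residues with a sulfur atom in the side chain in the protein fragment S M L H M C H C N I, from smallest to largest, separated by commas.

2, 5, 6, 8

The sulfur-bearing residues are cysteine (–SH) and methionine (–S–CH₃).
Matching residues: M2, M5, C6, C8.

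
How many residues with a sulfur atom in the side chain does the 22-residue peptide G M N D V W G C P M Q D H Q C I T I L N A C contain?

5

Only Cys (C) and Met (M) have a sulfur atom in the side chain.
Matching residues: M2, C8, M10, C15, C22.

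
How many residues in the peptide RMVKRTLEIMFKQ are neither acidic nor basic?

8

Acidic: D, E. Basic: K, R, H. All other residues are neither.
Matching residues: M2, V3, T6, L7, I9, M10, F11, Q13.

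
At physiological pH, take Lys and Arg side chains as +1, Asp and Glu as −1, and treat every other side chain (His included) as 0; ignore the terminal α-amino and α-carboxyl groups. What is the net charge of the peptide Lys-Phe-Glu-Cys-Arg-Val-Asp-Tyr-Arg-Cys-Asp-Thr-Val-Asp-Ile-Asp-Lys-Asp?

-2

Positive (K, R): Lys1, Arg5, Arg9, Lys17 → +4.
Negative (D, E): Glu3, Asp7, Asp11, Asp14, Asp16, Asp18 → −6.
Net charge = (+4) + (−6) = −2.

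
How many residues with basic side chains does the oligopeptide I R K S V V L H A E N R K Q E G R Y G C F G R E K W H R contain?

10

Lysine (K), arginine (R), and histidine (H) have basic, nitrogen-containing side chains.
Matching residues: R2, K3, H8, R12, K13, R17, R23, K25, H27, R28.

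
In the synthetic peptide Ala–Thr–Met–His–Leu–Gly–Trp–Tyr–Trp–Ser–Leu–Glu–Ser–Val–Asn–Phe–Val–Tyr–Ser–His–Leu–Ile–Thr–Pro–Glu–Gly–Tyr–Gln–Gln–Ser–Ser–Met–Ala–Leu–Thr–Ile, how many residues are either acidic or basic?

4

Acidic: D, E. Basic: H, K, R.
Acidic residues here: Glu12, Glu25 (2).
Basic residues here: His4, His20 (2).
The two groups share no amino acid, so total = 2 + 2 = 4.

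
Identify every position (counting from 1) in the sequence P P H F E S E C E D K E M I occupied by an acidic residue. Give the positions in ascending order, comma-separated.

5, 7, 9, 10, 12

Aspartate (D) and glutamate (E) have carboxylic-acid side chains and are the acidic amino acids.
Matching residues: E5, E7, E9, D10, E12.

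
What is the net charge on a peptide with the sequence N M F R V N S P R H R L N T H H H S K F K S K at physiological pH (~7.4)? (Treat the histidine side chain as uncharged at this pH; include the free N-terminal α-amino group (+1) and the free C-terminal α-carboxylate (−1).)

The side chains ionized at physiological pH are Lys/Arg (+1) and Asp/Glu (−1); with His treated as neutral, nothing else contributes.
Positive (K, R): R4, R9, R11, K19, K21, K23 → +6.
Negative (D, E): none → −0.
The N-terminus (+1) and C-terminus (−1) cancel.
Net charge = (+6) + (−0) = +6.

+6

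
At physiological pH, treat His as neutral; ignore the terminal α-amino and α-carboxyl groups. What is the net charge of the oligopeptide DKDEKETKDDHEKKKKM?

At pH ~7.4 the Lys and Arg side chains are protonated (+1), the Asp and Glu side chains are deprotonated (−1), and with His taken as neutral all other side chains carry no charge.
Positive (K, R): K2, K5, K8, K13, K14, K15, K16 → +7.
Negative (D, E): D1, D3, E4, E6, D9, D10, E12 → −7.
Net charge = (+7) + (−7) = 0.

0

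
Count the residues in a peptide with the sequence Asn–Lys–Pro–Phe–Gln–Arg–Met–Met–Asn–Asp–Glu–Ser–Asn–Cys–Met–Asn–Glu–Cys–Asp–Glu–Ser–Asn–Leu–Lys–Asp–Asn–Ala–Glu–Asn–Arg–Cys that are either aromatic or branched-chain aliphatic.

Aromatic: F, W, Y. Branched-chain aliphatic: I, L, V.
Aromatic residues here: Phe4 (1).
Branched-chain aliphatic residues here: Leu23 (1).
The two groups share no amino acid, so total = 1 + 1 = 2.

2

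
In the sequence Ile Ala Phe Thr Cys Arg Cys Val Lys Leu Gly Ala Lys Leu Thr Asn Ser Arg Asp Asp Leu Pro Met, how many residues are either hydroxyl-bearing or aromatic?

4

Hydroxyl-bearing: S, T, Y. Aromatic: F, W, Y.
Hydroxyl-bearing residues here: Thr4, Thr15, Ser17 (3).
Aromatic residues here: Phe3 (1).
(Y belongs to both groups, but none appear in this sequence.) Total = 3 + 1 = 4.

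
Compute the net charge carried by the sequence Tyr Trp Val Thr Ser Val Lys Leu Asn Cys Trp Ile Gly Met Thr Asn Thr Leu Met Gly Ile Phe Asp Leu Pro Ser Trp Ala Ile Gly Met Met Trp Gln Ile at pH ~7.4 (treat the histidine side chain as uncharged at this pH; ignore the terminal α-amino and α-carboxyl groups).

0

The side chains ionized at physiological pH are Lys/Arg (+1) and Asp/Glu (−1); with His treated as neutral, nothing else contributes.
Positive (K, R): Lys7 → +1.
Negative (D, E): Asp23 → −1.
Net charge = (+1) + (−1) = 0.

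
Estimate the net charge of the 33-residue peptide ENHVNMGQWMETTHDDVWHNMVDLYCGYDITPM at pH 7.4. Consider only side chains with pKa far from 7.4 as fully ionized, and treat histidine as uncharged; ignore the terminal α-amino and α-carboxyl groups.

Near pH 7.4, K and R contribute +1 each, D and E contribute −1 each, and every other side chain (His included, as stated) is uncharged.
Positive (K, R): none → +0.
Negative (D, E): E1, E11, D15, D16, D23, D29 → −6.
Net charge = (+0) + (−6) = −6.

-6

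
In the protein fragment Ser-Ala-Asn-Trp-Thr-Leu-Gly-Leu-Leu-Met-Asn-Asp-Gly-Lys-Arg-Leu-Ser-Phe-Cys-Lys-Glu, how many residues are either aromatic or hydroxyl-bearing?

Aromatic: F, W, Y. Hydroxyl-bearing: S, T, Y.
Aromatic residues here: Trp4, Phe18 (2).
Hydroxyl-bearing residues here: Ser1, Thr5, Ser17 (3).
(Y belongs to both groups, but none appear in this sequence.) Total = 2 + 3 = 5.

5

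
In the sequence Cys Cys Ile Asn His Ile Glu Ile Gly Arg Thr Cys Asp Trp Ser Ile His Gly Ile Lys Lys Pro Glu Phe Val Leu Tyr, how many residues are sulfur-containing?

The sulfur-bearing residues are cysteine (–SH) and methionine (–S–CH₃).
Matching residues: Cys1, Cys2, Cys12.

3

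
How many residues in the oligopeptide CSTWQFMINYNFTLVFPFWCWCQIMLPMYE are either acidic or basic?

Acidic: D, E. Basic: H, K, R.
Acidic residues here: E30 (1).
Basic residues here: none (0).
The two groups share no amino acid, so total = 1 + 0 = 1.

1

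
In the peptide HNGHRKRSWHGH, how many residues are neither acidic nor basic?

5

Acidic: D, E. Basic: K, R, H. All other residues are neither.
Matching residues: N2, G3, S8, W9, G11.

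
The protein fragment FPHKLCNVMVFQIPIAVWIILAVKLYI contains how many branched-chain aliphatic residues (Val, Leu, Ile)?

12

Matching residues: L5, V8, V10, I13, I15, V17, I19, I20, L21, V23, L25, I27.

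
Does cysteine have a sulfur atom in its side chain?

Yes

The sulfur-bearing residues are cysteine (–SH) and methionine (–S–CH₃).
Cysteine is in this group.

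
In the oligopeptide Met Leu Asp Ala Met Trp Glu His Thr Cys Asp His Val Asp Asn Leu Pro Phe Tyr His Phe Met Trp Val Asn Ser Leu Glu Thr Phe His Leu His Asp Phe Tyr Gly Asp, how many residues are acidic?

7

The acidic residues are Asp (D) and Glu (E), whose side chains end in a carboxylate group.
Matching residues: Asp3, Glu7, Asp11, Asp14, Glu28, Asp34, Asp38.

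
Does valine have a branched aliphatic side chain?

The BCAAs are Val, Leu, and Ile — aliphatic side chains with a branch point.
Valine is in this group.

Yes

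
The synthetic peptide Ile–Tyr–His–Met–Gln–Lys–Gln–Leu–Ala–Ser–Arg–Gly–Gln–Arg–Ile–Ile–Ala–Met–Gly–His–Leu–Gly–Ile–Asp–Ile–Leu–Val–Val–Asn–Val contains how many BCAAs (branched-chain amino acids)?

V, L, and I make up the branched-chain aliphatic group.
Matching residues: Ile1, Leu8, Ile15, Ile16, Leu21, Ile23, Ile25, Leu26, Val27, Val28, Val30.

11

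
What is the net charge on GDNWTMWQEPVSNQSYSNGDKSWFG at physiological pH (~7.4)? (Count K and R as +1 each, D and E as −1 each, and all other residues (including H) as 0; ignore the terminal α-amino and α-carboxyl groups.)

-2

Positive (K, R): K21 → +1.
Negative (D, E): D2, E9, D20 → −3.
Net charge = (+1) + (−3) = −2.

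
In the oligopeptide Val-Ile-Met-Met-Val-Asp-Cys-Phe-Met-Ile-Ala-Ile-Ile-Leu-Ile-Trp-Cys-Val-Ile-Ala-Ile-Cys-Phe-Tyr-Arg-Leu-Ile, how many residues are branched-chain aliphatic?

13

The BCAAs are Val, Leu, and Ile — aliphatic side chains with a branch point.
Matching residues: Val1, Ile2, Val5, Ile10, Ile12, Ile13, Leu14, Ile15, Val18, Ile19, Ile21, Leu26, Ile27.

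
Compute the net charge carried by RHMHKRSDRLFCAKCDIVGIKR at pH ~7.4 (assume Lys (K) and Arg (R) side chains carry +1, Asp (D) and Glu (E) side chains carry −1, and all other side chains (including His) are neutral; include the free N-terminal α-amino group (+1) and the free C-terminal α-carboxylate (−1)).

Positive (K, R): R1, K5, R6, R9, K14, K21, R22 → +7.
Negative (D, E): D8, D16 → −2.
The N-terminus (+1) and C-terminus (−1) cancel.
Net charge = (+7) + (−2) = +5.

+5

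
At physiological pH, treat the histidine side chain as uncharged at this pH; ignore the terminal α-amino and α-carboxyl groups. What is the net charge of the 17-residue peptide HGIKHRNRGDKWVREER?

The side chains ionized at physiological pH are Lys/Arg (+1) and Asp/Glu (−1); with His treated as neutral, nothing else contributes.
Positive (K, R): K4, R6, R8, K11, R14, R17 → +6.
Negative (D, E): D10, E15, E16 → −3.
Net charge = (+6) + (−3) = +3.

+3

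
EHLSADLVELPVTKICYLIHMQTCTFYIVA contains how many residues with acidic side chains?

The acidic residues are Asp (D) and Glu (E), whose side chains end in a carboxylate group.
Matching residues: E1, D6, E9.

3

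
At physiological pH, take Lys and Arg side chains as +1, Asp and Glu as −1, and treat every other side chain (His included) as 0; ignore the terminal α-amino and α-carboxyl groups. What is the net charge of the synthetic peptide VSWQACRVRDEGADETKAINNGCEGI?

Positive (K, R): R7, R9, K17 → +3.
Negative (D, E): D10, E11, D14, E15, E24 → −5.
Net charge = (+3) + (−5) = −2.

-2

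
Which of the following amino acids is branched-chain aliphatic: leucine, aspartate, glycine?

leucine

V, L, and I make up the branched-chain aliphatic group.
Of the listed options, only leucine belongs to this group.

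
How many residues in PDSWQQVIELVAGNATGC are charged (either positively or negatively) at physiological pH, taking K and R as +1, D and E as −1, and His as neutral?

Charged side chains at pH ~7.4: K, R (positive); D, E (negative).
Matching residues: D2, E9.

2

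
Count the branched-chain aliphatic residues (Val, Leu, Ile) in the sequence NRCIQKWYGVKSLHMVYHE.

Matching residues: I4, V10, L13, V16.

4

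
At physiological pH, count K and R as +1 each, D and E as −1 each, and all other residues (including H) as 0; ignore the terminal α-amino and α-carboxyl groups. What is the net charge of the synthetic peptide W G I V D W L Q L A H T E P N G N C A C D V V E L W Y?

-4

Positive (K, R): none → +0.
Negative (D, E): D5, E13, D21, E24 → −4.
Net charge = (+0) + (−4) = −4.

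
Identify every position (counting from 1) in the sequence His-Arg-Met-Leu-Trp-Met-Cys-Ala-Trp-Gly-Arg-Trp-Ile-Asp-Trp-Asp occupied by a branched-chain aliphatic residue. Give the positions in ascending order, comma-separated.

Matching residues: Leu4, Ile13.

4, 13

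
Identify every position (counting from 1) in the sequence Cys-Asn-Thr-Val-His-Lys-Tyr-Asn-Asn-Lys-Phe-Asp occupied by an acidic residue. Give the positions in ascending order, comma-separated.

Aspartate (D) and glutamate (E) have carboxylic-acid side chains and are the acidic amino acids.
Matching residues: Asp12.

12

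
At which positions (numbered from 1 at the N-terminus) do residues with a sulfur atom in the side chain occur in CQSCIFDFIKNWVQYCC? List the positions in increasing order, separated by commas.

1, 4, 16, 17

Cysteine (C, thiol) and methionine (M, thioether) are the two sulfur-containing amino acids.
Matching residues: C1, C4, C16, C17.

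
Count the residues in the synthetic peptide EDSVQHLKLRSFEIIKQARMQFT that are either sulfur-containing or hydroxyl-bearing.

Sulfur-containing: C, M. Hydroxyl-bearing: S, T, Y.
Sulfur-containing residues here: M20 (1).
Hydroxyl-bearing residues here: S3, S11, T23 (3).
The two groups share no amino acid, so total = 1 + 3 = 4.

4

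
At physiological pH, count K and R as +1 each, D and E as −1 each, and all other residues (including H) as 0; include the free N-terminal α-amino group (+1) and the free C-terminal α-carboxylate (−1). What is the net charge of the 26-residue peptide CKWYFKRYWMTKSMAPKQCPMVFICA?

Positive (K, R): K2, K6, R7, K12, K17 → +5.
Negative (D, E): none → −0.
The N-terminus (+1) and C-terminus (−1) cancel.
Net charge = (+5) + (−0) = +5.

+5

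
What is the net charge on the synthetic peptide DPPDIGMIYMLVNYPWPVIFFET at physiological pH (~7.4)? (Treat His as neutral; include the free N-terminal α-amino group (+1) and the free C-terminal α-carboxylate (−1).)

-3

Near pH 7.4, K and R contribute +1 each, D and E contribute −1 each, and every other side chain (His included, as stated) is uncharged.
Positive (K, R): none → +0.
Negative (D, E): D1, D4, E22 → −3.
The N-terminus (+1) and C-terminus (−1) cancel.
Net charge = (+0) + (−3) = −3.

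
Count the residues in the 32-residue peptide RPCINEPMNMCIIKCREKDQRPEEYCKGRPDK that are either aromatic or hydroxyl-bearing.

Aromatic: F, W, Y. Hydroxyl-bearing: S, T, Y.
Aromatic residues here: Y25 (1).
Hydroxyl-bearing residues here: Y25 (1).
Y is in both groups, so the 1 Y residue must not be double-counted.
Total = 1 + 1 − 1 = 1.

1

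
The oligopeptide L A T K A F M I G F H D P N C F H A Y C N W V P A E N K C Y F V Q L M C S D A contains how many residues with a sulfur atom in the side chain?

Cysteine (C, thiol) and methionine (M, thioether) are the two sulfur-containing amino acids.
Matching residues: M7, C15, C20, C29, M35, C36.

6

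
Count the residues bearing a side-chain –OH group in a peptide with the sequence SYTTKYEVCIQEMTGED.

Serine (S), threonine (T), and tyrosine (Y) each carry a hydroxyl group on the side chain.
Matching residues: S1, Y2, T3, T4, Y6, T14.

6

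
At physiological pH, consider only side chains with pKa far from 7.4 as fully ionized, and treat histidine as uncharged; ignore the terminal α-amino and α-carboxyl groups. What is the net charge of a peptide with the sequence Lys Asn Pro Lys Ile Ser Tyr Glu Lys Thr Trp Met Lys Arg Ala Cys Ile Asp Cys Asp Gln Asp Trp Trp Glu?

Near pH 7.4, K and R contribute +1 each, D and E contribute −1 each, and every other side chain (His included, as stated) is uncharged.
Positive (K, R): Lys1, Lys4, Lys9, Lys13, Arg14 → +5.
Negative (D, E): Glu8, Asp18, Asp20, Asp22, Glu25 → −5.
Net charge = (+5) + (−5) = 0.

0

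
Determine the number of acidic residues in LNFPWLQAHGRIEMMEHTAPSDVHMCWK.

3

The acidic residues are Asp (D) and Glu (E), whose side chains end in a carboxylate group.
Matching residues: E13, E16, D22.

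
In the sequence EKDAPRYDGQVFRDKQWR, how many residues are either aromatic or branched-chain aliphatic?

4

Aromatic: F, W, Y. Branched-chain aliphatic: I, L, V.
Aromatic residues here: Y7, F12, W17 (3).
Branched-chain aliphatic residues here: V11 (1).
The two groups share no amino acid, so total = 3 + 1 = 4.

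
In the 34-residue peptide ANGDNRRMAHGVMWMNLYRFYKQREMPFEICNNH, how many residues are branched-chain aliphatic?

Valine (V), leucine (L), and isoleucine (I) are the branched-chain amino acids.
Matching residues: V12, L17, I30.

3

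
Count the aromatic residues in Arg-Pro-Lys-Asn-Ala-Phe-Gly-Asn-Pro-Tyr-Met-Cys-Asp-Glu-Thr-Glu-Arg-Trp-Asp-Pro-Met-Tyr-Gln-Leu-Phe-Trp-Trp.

7

The aromatic amino acids are Phe (F, benzyl), Trp (W, indole), and Tyr (Y, phenol).
Matching residues: Phe6, Tyr10, Trp18, Tyr22, Phe25, Trp26, Trp27.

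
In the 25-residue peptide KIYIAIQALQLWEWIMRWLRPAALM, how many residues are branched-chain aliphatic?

The BCAAs are Val, Leu, and Ile — aliphatic side chains with a branch point.
Matching residues: I2, I4, I6, L9, L11, I15, L19, L24.

8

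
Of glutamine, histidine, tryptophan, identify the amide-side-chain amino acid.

glutamine

Asparagine (N) and glutamine (Q) have uncharged amide side chains.
Of the listed options, only glutamine belongs to this group.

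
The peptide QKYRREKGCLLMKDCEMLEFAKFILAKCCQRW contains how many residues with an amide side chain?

2

Asparagine (N) and glutamine (Q) have uncharged amide side chains.
Matching residues: Q1, Q30.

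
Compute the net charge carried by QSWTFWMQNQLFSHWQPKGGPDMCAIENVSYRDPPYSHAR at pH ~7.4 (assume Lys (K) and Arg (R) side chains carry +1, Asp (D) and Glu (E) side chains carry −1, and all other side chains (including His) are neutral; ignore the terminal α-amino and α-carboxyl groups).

Positive (K, R): K18, R32, R40 → +3.
Negative (D, E): D22, E27, D33 → −3.
Net charge = (+3) + (−3) = 0.

0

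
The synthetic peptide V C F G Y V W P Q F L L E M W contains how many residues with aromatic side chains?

5

Phenylalanine (F), tryptophan (W), and tyrosine (Y) have aromatic ring side chains.
Matching residues: F3, Y5, W7, F10, W15.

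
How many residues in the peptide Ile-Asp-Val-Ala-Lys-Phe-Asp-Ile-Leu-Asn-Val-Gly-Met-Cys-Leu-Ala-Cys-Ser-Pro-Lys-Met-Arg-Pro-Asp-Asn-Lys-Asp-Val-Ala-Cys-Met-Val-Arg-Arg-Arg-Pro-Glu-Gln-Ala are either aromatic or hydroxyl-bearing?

Aromatic: F, W, Y. Hydroxyl-bearing: S, T, Y.
Aromatic residues here: Phe6 (1).
Hydroxyl-bearing residues here: Ser18 (1).
(Y belongs to both groups, but none appear in this sequence.) Total = 1 + 1 = 2.

2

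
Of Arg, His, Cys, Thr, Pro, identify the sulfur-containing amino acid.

Cys

The sulfur-bearing residues are cysteine (–SH) and methionine (–S–CH₃).
Of the listed options, only Cys belongs to this group.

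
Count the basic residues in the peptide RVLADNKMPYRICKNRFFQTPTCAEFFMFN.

5

The basic amino acids are Lys (K), Arg (R), and His (H).
Matching residues: R1, K7, R11, K14, R16.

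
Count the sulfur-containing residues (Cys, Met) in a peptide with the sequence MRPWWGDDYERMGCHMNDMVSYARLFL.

Matching residues: M1, M12, C14, M16, M19.

5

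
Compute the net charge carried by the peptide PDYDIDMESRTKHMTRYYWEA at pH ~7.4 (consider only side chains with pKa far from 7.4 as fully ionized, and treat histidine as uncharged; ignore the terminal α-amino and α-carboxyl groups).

-2

The side chains ionized at physiological pH are Lys/Arg (+1) and Asp/Glu (−1); with His treated as neutral, nothing else contributes.
Positive (K, R): R10, K12, R16 → +3.
Negative (D, E): D2, D4, D6, E8, E20 → −5.
Net charge = (+3) + (−5) = −2.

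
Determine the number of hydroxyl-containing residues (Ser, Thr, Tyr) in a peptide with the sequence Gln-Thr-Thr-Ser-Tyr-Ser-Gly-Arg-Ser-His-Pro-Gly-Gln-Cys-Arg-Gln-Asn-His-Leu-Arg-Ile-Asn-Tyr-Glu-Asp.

Matching residues: Thr2, Thr3, Ser4, Tyr5, Ser6, Ser9, Tyr23.

7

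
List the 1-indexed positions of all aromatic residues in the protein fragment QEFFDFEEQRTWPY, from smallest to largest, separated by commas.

3, 4, 6, 12, 14

The aromatic amino acids are Phe (F, benzyl), Trp (W, indole), and Tyr (Y, phenol).
Matching residues: F3, F4, F6, W12, Y14.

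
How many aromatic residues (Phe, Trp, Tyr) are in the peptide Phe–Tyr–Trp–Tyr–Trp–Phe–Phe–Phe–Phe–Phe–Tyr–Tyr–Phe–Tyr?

14

Matching residues: Phe1, Tyr2, Trp3, Tyr4, Trp5, Phe6, Phe7, Phe8, Phe9, Phe10, Tyr11, Tyr12, Phe13, Tyr14.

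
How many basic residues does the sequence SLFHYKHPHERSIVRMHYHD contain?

8

K, R, and H are the three residues with basic side chains (ε-amine, guanidinium, and imidazole respectively).
Matching residues: H4, K6, H7, H9, R11, R15, H17, H19.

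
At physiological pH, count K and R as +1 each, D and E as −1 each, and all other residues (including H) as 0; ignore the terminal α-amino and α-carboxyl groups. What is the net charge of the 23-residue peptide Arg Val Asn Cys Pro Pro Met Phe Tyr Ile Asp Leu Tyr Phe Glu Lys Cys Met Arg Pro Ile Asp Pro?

Positive (K, R): Arg1, Lys16, Arg19 → +3.
Negative (D, E): Asp11, Glu15, Asp22 → −3.
Net charge = (+3) + (−3) = 0.

0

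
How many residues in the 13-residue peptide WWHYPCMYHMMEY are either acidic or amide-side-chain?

Acidic: D, E. Amide-side-chain: N, Q.
Acidic residues here: E12 (1).
Amide-side-chain residues here: none (0).
The two groups share no amino acid, so total = 1 + 0 = 1.

1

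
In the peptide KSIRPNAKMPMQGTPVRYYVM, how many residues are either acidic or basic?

4

Acidic: D, E. Basic: H, K, R.
Acidic residues here: none (0).
Basic residues here: K1, R4, K8, R17 (4).
The two groups share no amino acid, so total = 0 + 4 = 4.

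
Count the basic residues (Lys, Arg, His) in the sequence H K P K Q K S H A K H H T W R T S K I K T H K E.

Matching residues: H1, K2, K4, K6, H8, K10, H11, H12, R15, K18, K20, H22, K23.

13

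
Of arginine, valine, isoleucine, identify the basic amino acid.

arginine

K, R, and H are the three residues with basic side chains (ε-amine, guanidinium, and imidazole respectively).
Of the listed options, only arginine belongs to this group.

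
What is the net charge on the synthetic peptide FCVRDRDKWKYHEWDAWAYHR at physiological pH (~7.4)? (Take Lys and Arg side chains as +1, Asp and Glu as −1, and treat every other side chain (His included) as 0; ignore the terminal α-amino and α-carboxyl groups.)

Positive (K, R): R4, R6, K8, K10, R21 → +5.
Negative (D, E): D5, D7, E13, D15 → −4.
Net charge = (+5) + (−4) = +1.

+1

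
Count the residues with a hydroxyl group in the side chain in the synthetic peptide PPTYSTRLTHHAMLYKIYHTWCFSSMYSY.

Serine (S), threonine (T), and tyrosine (Y) each carry a hydroxyl group on the side chain.
Matching residues: T3, Y4, S5, T6, T9, Y15, Y18, T20, S24, S25, Y27, S28, Y29.

13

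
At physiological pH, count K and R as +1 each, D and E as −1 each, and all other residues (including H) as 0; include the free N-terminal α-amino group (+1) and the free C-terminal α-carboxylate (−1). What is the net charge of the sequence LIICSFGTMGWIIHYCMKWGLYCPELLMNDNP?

-1

Positive (K, R): K18 → +1.
Negative (D, E): E25, D30 → −2.
The N-terminus (+1) and C-terminus (−1) cancel.
Net charge = (+1) + (−2) = −1.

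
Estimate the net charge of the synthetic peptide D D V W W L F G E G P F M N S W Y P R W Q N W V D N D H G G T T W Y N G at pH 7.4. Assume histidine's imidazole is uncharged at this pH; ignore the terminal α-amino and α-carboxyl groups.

-4

Near pH 7.4, K and R contribute +1 each, D and E contribute −1 each, and every other side chain (His included, as stated) is uncharged.
Positive (K, R): R19 → +1.
Negative (D, E): D1, D2, E9, D25, D27 → −5.
Net charge = (+1) + (−5) = −4.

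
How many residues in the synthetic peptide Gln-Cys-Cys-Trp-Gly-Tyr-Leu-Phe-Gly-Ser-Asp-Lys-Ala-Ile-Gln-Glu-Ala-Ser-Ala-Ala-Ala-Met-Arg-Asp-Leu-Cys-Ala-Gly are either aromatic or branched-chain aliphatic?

6

Aromatic: F, W, Y. Branched-chain aliphatic: I, L, V.
Aromatic residues here: Trp4, Tyr6, Phe8 (3).
Branched-chain aliphatic residues here: Leu7, Ile14, Leu25 (3).
The two groups share no amino acid, so total = 3 + 3 = 6.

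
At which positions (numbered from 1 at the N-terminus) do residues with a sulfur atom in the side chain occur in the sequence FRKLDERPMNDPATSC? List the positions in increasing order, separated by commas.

Cysteine (C, thiol) and methionine (M, thioether) are the two sulfur-containing amino acids.
Matching residues: M9, C16.

9, 16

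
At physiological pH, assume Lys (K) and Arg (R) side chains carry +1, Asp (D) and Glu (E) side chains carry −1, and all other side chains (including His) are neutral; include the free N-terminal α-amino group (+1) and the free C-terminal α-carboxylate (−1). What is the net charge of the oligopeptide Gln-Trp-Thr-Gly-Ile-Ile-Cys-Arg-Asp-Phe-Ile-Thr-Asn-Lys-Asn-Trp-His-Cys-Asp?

Positive (K, R): Arg8, Lys14 → +2.
Negative (D, E): Asp9, Asp19 → −2.
The N-terminus (+1) and C-terminus (−1) cancel.
Net charge = (+2) + (−2) = 0.

0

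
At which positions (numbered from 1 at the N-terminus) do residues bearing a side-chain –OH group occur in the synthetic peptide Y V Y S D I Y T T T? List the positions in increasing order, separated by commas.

1, 3, 4, 7, 8, 9, 10

Serine (S), threonine (T), and tyrosine (Y) each carry a hydroxyl group on the side chain.
Matching residues: Y1, Y3, S4, Y7, T8, T9, T10.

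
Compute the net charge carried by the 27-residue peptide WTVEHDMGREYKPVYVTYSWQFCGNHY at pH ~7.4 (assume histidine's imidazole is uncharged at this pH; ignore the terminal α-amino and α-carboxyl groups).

Near pH 7.4, K and R contribute +1 each, D and E contribute −1 each, and every other side chain (His included, as stated) is uncharged.
Positive (K, R): R9, K12 → +2.
Negative (D, E): E4, D6, E10 → −3.
Net charge = (+2) + (−3) = −1.

-1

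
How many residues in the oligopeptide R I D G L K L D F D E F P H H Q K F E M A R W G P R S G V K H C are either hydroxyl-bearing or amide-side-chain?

2

Hydroxyl-bearing: S, T, Y. Amide-side-chain: N, Q.
Hydroxyl-bearing residues here: S27 (1).
Amide-side-chain residues here: Q16 (1).
The two groups share no amino acid, so total = 1 + 1 = 2.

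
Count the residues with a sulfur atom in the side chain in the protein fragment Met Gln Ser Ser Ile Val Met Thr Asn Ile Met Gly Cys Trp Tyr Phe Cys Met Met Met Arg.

8

The sulfur-bearing residues are cysteine (–SH) and methionine (–S–CH₃).
Matching residues: Met1, Met7, Met11, Cys13, Cys17, Met18, Met19, Met20.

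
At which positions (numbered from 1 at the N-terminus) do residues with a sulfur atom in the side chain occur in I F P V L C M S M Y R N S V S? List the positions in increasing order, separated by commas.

6, 7, 9

Only Cys (C) and Met (M) have a sulfur atom in the side chain.
Matching residues: C6, M7, M9.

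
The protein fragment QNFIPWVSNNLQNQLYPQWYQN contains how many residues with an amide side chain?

Asparagine (N) and glutamine (Q) have uncharged amide side chains.
Matching residues: Q1, N2, N9, N10, Q12, N13, Q14, Q18, Q21, N22.

10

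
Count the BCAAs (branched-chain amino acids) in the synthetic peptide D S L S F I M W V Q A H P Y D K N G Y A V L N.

5

The BCAAs are Val, Leu, and Ile — aliphatic side chains with a branch point.
Matching residues: L3, I6, V9, V21, L22.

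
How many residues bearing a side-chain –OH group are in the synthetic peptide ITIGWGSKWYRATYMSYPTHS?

Serine (S), threonine (T), and tyrosine (Y) each carry a hydroxyl group on the side chain.
Matching residues: T2, S7, Y10, T13, Y14, S16, Y17, T19, S21.

9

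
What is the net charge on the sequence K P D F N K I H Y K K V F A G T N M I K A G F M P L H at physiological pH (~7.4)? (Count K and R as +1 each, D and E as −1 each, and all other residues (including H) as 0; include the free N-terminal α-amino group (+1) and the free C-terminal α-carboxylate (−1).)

+4

Positive (K, R): K1, K6, K10, K11, K20 → +5.
Negative (D, E): D3 → −1.
The N-terminus (+1) and C-terminus (−1) cancel.
Net charge = (+5) + (−1) = +4.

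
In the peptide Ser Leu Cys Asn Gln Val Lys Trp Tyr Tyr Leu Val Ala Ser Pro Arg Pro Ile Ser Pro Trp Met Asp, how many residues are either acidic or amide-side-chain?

Acidic: D, E. Amide-side-chain: N, Q.
Acidic residues here: Asp23 (1).
Amide-side-chain residues here: Asn4, Gln5 (2).
The two groups share no amino acid, so total = 1 + 2 = 3.

3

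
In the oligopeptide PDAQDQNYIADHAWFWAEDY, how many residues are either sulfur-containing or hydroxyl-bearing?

2

Sulfur-containing: C, M. Hydroxyl-bearing: S, T, Y.
Sulfur-containing residues here: none (0).
Hydroxyl-bearing residues here: Y8, Y20 (2).
The two groups share no amino acid, so total = 0 + 2 = 2.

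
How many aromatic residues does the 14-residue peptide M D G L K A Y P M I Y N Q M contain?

2

The aromatic amino acids are Phe (F, benzyl), Trp (W, indole), and Tyr (Y, phenol).
Matching residues: Y7, Y11.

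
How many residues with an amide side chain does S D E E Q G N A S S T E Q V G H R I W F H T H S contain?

3

Only N (asparagine) and Q (glutamine) carry a side-chain carboxamide.
Matching residues: Q5, N7, Q13.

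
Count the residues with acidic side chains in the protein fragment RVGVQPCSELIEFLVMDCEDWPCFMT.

5

Only D (aspartate) and E (glutamate) carry a side-chain carboxylic acid.
Matching residues: E9, E12, D17, E19, D20.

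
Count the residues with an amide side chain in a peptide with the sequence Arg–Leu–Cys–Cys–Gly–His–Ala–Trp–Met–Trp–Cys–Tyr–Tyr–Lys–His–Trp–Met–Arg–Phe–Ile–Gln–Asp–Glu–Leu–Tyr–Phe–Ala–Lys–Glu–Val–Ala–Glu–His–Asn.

2

Asparagine (N) and glutamine (Q) have uncharged amide side chains.
Matching residues: Gln21, Asn34.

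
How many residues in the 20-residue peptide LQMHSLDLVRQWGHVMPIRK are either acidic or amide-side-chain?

Acidic: D, E. Amide-side-chain: N, Q.
Acidic residues here: D7 (1).
Amide-side-chain residues here: Q2, Q11 (2).
The two groups share no amino acid, so total = 1 + 2 = 3.

3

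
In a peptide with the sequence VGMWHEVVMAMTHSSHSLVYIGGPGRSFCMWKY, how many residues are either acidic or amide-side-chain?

1

Acidic: D, E. Amide-side-chain: N, Q.
Acidic residues here: E6 (1).
Amide-side-chain residues here: none (0).
The two groups share no amino acid, so total = 1 + 0 = 1.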